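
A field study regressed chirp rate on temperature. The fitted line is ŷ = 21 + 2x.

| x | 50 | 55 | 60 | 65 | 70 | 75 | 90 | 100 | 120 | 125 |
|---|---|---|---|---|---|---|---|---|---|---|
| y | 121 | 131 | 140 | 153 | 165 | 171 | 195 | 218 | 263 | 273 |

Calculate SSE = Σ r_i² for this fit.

SSE = 74

x=50: ŷ = 21 + 2·50 = 121; r = 121 − 121 = 0
x=55: ŷ = 21 + 2·55 = 131; r = 131 − 131 = 0
x=60: ŷ = 21 + 2·60 = 141; r = 140 − 141 = -1
x=65: ŷ = 21 + 2·65 = 151; r = 153 − 151 = 2
x=70: ŷ = 21 + 2·70 = 161; r = 165 − 161 = 4
x=75: ŷ = 21 + 2·75 = 171; r = 171 − 171 = 0
x=90: ŷ = 21 + 2·90 = 201; r = 195 − 201 = -6
x=100: ŷ = 21 + 2·100 = 221; r = 218 − 221 = -3
x=120: ŷ = 21 + 2·120 = 261; r = 263 − 261 = 2
x=125: ŷ = 21 + 2·125 = 271; r = 273 − 271 = 2
SSE = 0 + 0 + 1 + 4 + 16 + 0 + 36 + 9 + 4 + 4 = 74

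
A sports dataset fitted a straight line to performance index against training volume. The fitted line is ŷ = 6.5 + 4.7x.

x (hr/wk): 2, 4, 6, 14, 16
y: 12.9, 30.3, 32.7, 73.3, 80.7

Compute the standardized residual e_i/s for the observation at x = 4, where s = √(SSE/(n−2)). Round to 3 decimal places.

1.369

x=2: ŷ = 6.5 + 4.7·2 = 15.9; e = 12.9 − 15.9 = -3
x=4: ŷ = 6.5 + 4.7·4 = 25.3; e = 30.3 − 25.3 = 5
x=6: ŷ = 6.5 + 4.7·6 = 34.7; e = 32.7 − 34.7 = -2
x=14: ŷ = 6.5 + 4.7·14 = 72.3; e = 73.3 − 72.3 = 1
x=16: ŷ = 6.5 + 4.7·16 = 81.7; e = 80.7 − 81.7 = -1
SSE = 9 + 25 + 4 + 1 + 1 = 40
s = √(40/3) = 3.65148
e/s = 5 / 3.65148 = 1.369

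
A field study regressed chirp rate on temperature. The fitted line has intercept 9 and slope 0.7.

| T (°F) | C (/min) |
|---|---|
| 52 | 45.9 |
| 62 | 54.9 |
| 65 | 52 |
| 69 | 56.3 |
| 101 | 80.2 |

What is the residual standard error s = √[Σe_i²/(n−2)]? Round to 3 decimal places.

T=52: ŷ = 9 + 0.7·52 = 45.4; e = 45.9 − 45.4 = 0.5
T=62: ŷ = 9 + 0.7·62 = 52.4; e = 54.9 − 52.4 = 2.5
T=65: ŷ = 9 + 0.7·65 = 54.5; e = 52 − 54.5 = -2.5
T=69: ŷ = 9 + 0.7·69 = 57.3; e = 56.3 − 57.3 = -1
T=101: ŷ = 9 + 0.7·101 = 79.7; e = 80.2 − 79.7 = 0.5
SSE = 0.25 + 6.25 + 6.25 + 1 + 0.25 = 14
s = √(14/3) = √4.66667 ≈ 2.160

s = 2.160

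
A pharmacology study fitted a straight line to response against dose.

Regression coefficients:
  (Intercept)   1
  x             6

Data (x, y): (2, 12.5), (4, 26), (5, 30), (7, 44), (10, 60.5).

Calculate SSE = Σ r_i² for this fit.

x=2: ŷ = 1 + 6·2 = 13; r = 12.5 − 13 = -0.5
x=4: ŷ = 1 + 6·4 = 25; r = 26 − 25 = 1
x=5: ŷ = 1 + 6·5 = 31; r = 30 − 31 = -1
x=7: ŷ = 1 + 6·7 = 43; r = 44 − 43 = 1
x=10: ŷ = 1 + 6·10 = 61; r = 60.5 − 61 = -0.5
SSE = 0.25 + 1 + 1 + 1 + 0.25 = 3.5

SSE = 3.5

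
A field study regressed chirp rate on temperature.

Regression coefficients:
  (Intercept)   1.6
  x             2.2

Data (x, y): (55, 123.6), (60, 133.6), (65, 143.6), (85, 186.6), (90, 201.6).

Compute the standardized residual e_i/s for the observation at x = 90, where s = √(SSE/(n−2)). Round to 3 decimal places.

1.095

x=55: ŷ = 1.6 + 2.2·55 = 122.6; e = 123.6 − 122.6 = 1
x=60: ŷ = 1.6 + 2.2·60 = 133.6; e = 133.6 − 133.6 = 0
x=65: ŷ = 1.6 + 2.2·65 = 144.6; e = 143.6 − 144.6 = -1
x=85: ŷ = 1.6 + 2.2·85 = 188.6; e = 186.6 − 188.6 = -2
x=90: ŷ = 1.6 + 2.2·90 = 199.6; e = 201.6 − 199.6 = 2
SSE = 1 + 0 + 1 + 4 + 4 = 10
s = √(10/3) = 1.82574
e/s = 2 / 1.82574 = 1.095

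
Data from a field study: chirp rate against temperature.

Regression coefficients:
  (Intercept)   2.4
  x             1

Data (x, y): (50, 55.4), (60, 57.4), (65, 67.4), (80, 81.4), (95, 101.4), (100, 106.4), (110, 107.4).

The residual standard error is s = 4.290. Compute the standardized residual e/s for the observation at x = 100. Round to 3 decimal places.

ŷ = 2.4 + 100 = 102.4
e = 106.4 − 102.4 = 4
e/s = 4 / 4.290 = 0.932

0.932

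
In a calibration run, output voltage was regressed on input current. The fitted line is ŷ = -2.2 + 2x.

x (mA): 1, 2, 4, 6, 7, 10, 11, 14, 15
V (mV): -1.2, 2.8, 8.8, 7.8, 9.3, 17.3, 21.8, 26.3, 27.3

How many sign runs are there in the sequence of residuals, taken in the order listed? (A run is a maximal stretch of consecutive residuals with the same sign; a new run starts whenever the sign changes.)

5 runs

x=1: ŷ = -2.2 + 2·1 = -0.2; e = -1.2 − (-0.2) = -1
x=2: ŷ = -2.2 + 2·2 = 1.8; e = 2.8 − 1.8 = 1
x=4: ŷ = -2.2 + 2·4 = 5.8; e = 8.8 − 5.8 = 3
x=6: ŷ = -2.2 + 2·6 = 9.8; e = 7.8 − 9.8 = -2
x=7: ŷ = -2.2 + 2·7 = 11.8; e = 9.3 − 11.8 = -2.5
x=10: ŷ = -2.2 + 2·10 = 17.8; e = 17.3 − 17.8 = -0.5
x=11: ŷ = -2.2 + 2·11 = 19.8; e = 21.8 − 19.8 = 2
x=14: ŷ = -2.2 + 2·14 = 25.8; e = 26.3 − 25.8 = 0.5
x=15: ŷ = -2.2 + 2·15 = 27.8; e = 27.3 − 27.8 = -0.5
Signs: − + + − − − + + −
Runs: −×1, +×2, −×3, +×2, −×1 → 5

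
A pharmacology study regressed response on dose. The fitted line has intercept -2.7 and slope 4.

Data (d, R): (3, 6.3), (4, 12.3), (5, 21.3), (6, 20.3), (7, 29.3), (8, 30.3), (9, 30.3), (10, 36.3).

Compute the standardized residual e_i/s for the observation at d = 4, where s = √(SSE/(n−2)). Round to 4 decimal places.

-0.3333

d=3: R̂ = -2.7 + 4·3 = 9.3; e = 6.3 − 9.3 = -3
d=4: R̂ = -2.7 + 4·4 = 13.3; e = 12.3 − 13.3 = -1
d=5: R̂ = -2.7 + 4·5 = 17.3; e = 21.3 − 17.3 = 4
d=6: R̂ = -2.7 + 4·6 = 21.3; e = 20.3 − 21.3 = -1
d=7: R̂ = -2.7 + 4·7 = 25.3; e = 29.3 − 25.3 = 4
d=8: R̂ = -2.7 + 4·8 = 29.3; e = 30.3 − 29.3 = 1
d=9: R̂ = -2.7 + 4·9 = 33.3; e = 30.3 − 33.3 = -3
d=10: R̂ = -2.7 + 4·10 = 37.3; e = 36.3 − 37.3 = -1
SSE = 9 + 1 + 16 + 1 + 16 + 1 + 9 + 1 = 54
s = √(54/6) = 3
e/s = -1 / 3 = -0.3333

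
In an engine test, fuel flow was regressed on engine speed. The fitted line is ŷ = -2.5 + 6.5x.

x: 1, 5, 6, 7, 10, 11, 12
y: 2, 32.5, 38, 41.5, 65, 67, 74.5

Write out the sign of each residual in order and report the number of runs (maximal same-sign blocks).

x=1: ŷ = -2.5 + 6.5·1 = 4; r = 2 − 4 = -2
x=5: ŷ = -2.5 + 6.5·5 = 30; r = 32.5 − 30 = 2.5
x=6: ŷ = -2.5 + 6.5·6 = 36.5; r = 38 − 36.5 = 1.5
x=7: ŷ = -2.5 + 6.5·7 = 43; r = 41.5 − 43 = -1.5
x=10: ŷ = -2.5 + 6.5·10 = 62.5; r = 65 − 62.5 = 2.5
x=11: ŷ = -2.5 + 6.5·11 = 69; r = 67 − 69 = -2
x=12: ŷ = -2.5 + 6.5·12 = 75.5; r = 74.5 − 75.5 = -1
Signs: − + + − + − −
Runs: −×1, +×2, −×1, +×1, −×2 → 5

5 runs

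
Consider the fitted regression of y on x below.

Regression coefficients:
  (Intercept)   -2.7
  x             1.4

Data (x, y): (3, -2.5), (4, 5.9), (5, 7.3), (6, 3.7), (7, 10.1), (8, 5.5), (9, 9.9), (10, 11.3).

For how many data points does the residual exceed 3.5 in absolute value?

1

x=3: ŷ = -2.7 + 1.4·3 = 1.5; e = -2.5 − 1.5 = -4
x=4: ŷ = -2.7 + 1.4·4 = 2.9; e = 5.9 − 2.9 = 3
x=5: ŷ = -2.7 + 1.4·5 = 4.3; e = 7.3 − 4.3 = 3
x=6: ŷ = -2.7 + 1.4·6 = 5.7; e = 3.7 − 5.7 = -2
x=7: ŷ = -2.7 + 1.4·7 = 7.1; e = 10.1 − 7.1 = 3
x=8: ŷ = -2.7 + 1.4·8 = 8.5; e = 5.5 − 8.5 = -3
x=9: ŷ = -2.7 + 1.4·9 = 9.9; e = 9.9 − 9.9 = 0
x=10: ŷ = -2.7 + 1.4·10 = 11.3; e = 11.3 − 11.3 = 0
|e| > 3.5: x=3 (|e|=4) → 1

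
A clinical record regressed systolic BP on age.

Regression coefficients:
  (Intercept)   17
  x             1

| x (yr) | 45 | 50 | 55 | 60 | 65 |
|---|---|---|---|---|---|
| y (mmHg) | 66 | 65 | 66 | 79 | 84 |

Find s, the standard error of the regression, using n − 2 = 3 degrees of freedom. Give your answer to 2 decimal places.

s = 4.62

x=45: ŷ = 17 + 45 = 62; e = 66 − 62 = 4
x=50: ŷ = 17 + 50 = 67; e = 65 − 67 = -2
x=55: ŷ = 17 + 55 = 72; e = 66 − 72 = -6
x=60: ŷ = 17 + 60 = 77; e = 79 − 77 = 2
x=65: ŷ = 17 + 65 = 82; e = 84 − 82 = 2
SSE = 16 + 4 + 36 + 4 + 4 = 64
s = √(64/3) = √21.3333 ≈ 4.62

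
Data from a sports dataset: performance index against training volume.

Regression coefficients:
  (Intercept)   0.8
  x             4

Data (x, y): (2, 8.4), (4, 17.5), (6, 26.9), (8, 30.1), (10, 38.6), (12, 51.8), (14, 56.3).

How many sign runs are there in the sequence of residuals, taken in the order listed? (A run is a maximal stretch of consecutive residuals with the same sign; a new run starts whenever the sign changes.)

x=2: ŷ = 0.8 + 4·2 = 8.8; e = 8.4 − 8.8 = -0.4
x=4: ŷ = 0.8 + 4·4 = 16.8; e = 17.5 − 16.8 = 0.7
x=6: ŷ = 0.8 + 4·6 = 24.8; e = 26.9 − 24.8 = 2.1
x=8: ŷ = 0.8 + 4·8 = 32.8; e = 30.1 − 32.8 = -2.7
x=10: ŷ = 0.8 + 4·10 = 40.8; e = 38.6 − 40.8 = -2.2
x=12: ŷ = 0.8 + 4·12 = 48.8; e = 51.8 − 48.8 = 3
x=14: ŷ = 0.8 + 4·14 = 56.8; e = 56.3 − 56.8 = -0.5
Signs: − + + − − + −
Runs: −×1, +×2, −×2, +×1, −×1 → 5

5 runs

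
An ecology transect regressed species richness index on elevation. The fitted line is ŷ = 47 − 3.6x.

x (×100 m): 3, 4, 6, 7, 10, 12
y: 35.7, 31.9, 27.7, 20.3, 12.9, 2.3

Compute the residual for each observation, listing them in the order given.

-0.5, -0.7, 2.3, -1.5, 1.9, -1.5

x=3: ŷ = 47 − 3.6·3 = 36.2; r = 35.7 − 36.2 = -0.5
x=4: ŷ = 47 − 3.6·4 = 32.6; r = 31.9 − 32.6 = -0.7
x=6: ŷ = 47 − 3.6·6 = 25.4; r = 27.7 − 25.4 = 2.3
x=7: ŷ = 47 − 3.6·7 = 21.8; r = 20.3 − 21.8 = -1.5
x=10: ŷ = 47 − 3.6·10 = 11; r = 12.9 − 11 = 1.9
x=12: ŷ = 47 − 3.6·12 = 3.8; r = 2.3 − 3.8 = -1.5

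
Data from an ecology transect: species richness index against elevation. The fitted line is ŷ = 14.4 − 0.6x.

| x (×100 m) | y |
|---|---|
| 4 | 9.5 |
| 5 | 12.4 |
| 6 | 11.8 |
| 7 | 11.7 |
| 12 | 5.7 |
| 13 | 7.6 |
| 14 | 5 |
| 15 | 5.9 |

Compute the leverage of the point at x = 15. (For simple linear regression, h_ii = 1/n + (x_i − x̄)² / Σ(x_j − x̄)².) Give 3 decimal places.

x̄ = (4 + 5 + 6 + 7 + 12 + 13 + 14 + 15)/8 = 9.5
Σ(x − x̄)² = 30.25 + 20.25 + 12.25 + 6.25 + 6.25 + 12.25 + 20.25 + 30.25 = 138
h = 1/8 + (5.5)²/138 = 0.125 + 0.219203 = 0.344

h = 0.344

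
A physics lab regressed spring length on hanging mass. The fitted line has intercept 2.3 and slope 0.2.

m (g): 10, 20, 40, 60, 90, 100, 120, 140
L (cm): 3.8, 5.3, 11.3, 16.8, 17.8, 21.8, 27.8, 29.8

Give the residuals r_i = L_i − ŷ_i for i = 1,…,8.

m=10: ŷ = 2.3 + 0.2·10 = 4.3; r = 3.8 − 4.3 = -0.5
m=20: ŷ = 2.3 + 0.2·20 = 6.3; r = 5.3 − 6.3 = -1
m=40: ŷ = 2.3 + 0.2·40 = 10.3; r = 11.3 − 10.3 = 1
m=60: ŷ = 2.3 + 0.2·60 = 14.3; r = 16.8 − 14.3 = 2.5
m=90: ŷ = 2.3 + 0.2·90 = 20.3; r = 17.8 − 20.3 = -2.5
m=100: ŷ = 2.3 + 0.2·100 = 22.3; r = 21.8 − 22.3 = -0.5
m=120: ŷ = 2.3 + 0.2·120 = 26.3; r = 27.8 − 26.3 = 1.5
m=140: ŷ = 2.3 + 0.2·140 = 30.3; r = 29.8 − 30.3 = -0.5

-0.5, -1, 1, 2.5, -2.5, -0.5, 1.5, -0.5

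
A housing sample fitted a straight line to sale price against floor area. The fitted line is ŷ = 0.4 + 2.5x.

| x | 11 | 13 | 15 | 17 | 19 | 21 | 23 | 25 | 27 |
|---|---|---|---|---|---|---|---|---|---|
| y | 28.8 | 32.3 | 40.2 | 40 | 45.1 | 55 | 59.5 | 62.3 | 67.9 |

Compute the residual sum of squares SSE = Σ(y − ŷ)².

x=11: ŷ = 0.4 + 2.5·11 = 27.9; e = 28.8 − 27.9 = 0.9
x=13: ŷ = 0.4 + 2.5·13 = 32.9; e = 32.3 − 32.9 = -0.6
x=15: ŷ = 0.4 + 2.5·15 = 37.9; e = 40.2 − 37.9 = 2.3
x=17: ŷ = 0.4 + 2.5·17 = 42.9; e = 40 − 42.9 = -2.9
x=19: ŷ = 0.4 + 2.5·19 = 47.9; e = 45.1 − 47.9 = -2.8
x=21: ŷ = 0.4 + 2.5·21 = 52.9; e = 55 − 52.9 = 2.1
x=23: ŷ = 0.4 + 2.5·23 = 57.9; e = 59.5 − 57.9 = 1.6
x=25: ŷ = 0.4 + 2.5·25 = 62.9; e = 62.3 − 62.9 = -0.6
x=27: ŷ = 0.4 + 2.5·27 = 67.9; e = 67.9 − 67.9 = 0
SSE = 0.81 + 0.36 + 5.29 + 8.41 + 7.84 + 4.41 + 2.56 + 0.36 + 0 = 30.04

SSE = 30.04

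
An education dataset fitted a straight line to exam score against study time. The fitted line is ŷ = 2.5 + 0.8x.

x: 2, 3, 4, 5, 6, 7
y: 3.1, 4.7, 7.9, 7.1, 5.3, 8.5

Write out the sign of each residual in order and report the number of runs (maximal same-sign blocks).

4 runs

x=2: ŷ = 2.5 + 0.8·2 = 4.1; e = 3.1 − 4.1 = -1
x=3: ŷ = 2.5 + 0.8·3 = 4.9; e = 4.7 − 4.9 = -0.2
x=4: ŷ = 2.5 + 0.8·4 = 5.7; e = 7.9 − 5.7 = 2.2
x=5: ŷ = 2.5 + 0.8·5 = 6.5; e = 7.1 − 6.5 = 0.6
x=6: ŷ = 2.5 + 0.8·6 = 7.3; e = 5.3 − 7.3 = -2
x=7: ŷ = 2.5 + 0.8·7 = 8.1; e = 8.5 − 8.1 = 0.4
Signs: − − + + − +
Runs: −×2, +×2, −×1, +×1 → 4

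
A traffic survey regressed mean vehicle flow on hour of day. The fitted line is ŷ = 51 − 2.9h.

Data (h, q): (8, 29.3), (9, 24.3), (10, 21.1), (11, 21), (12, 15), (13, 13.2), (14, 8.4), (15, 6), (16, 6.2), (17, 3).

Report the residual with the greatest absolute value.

r = -2

h=8: ŷ = 51 − 2.9·8 = 27.8; r = 29.3 − 27.8 = 1.5
h=9: ŷ = 51 − 2.9·9 = 24.9; r = 24.3 − 24.9 = -0.6
h=10: ŷ = 51 − 2.9·10 = 22; r = 21.1 − 22 = -0.9
h=11: ŷ = 51 − 2.9·11 = 19.1; r = 21 − 19.1 = 1.9
h=12: ŷ = 51 − 2.9·12 = 16.2; r = 15 − 16.2 = -1.2
h=13: ŷ = 51 − 2.9·13 = 13.3; r = 13.2 − 13.3 = -0.1
h=14: ŷ = 51 − 2.9·14 = 10.4; r = 8.4 − 10.4 = -2
h=15: ŷ = 51 − 2.9·15 = 7.5; r = 6 − 7.5 = -1.5
h=16: ŷ = 51 − 2.9·16 = 4.6; r = 6.2 − 4.6 = 1.6
h=17: ŷ = 51 − 2.9·17 = 1.7; r = 3 − 1.7 = 1.3
Largest |r| is 2 at h = 14, residual -2.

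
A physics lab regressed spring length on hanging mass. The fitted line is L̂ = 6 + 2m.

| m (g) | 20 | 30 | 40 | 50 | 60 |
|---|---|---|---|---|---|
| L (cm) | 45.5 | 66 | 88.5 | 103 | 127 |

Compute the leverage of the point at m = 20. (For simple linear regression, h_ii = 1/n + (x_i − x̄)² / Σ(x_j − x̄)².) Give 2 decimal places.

m̄ = (20 + 30 + 40 + 50 + 60)/5 = 40
Σ(m − m̄)² = 400 + 100 + 0 + 100 + 400 = 1000
h = 1/5 + (-20)²/1000 = 0.2 + 0.4 = 0.60

h = 0.60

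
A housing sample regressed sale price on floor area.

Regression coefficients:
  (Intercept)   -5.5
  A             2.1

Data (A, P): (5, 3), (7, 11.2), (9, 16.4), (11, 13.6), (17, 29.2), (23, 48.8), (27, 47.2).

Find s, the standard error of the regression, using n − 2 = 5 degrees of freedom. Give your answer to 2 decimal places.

s = 4.15

A=5: ŷ = -5.5 + 2.1·5 = 5; e = 3 − 5 = -2
A=7: ŷ = -5.5 + 2.1·7 = 9.2; e = 11.2 − 9.2 = 2
A=9: ŷ = -5.5 + 2.1·9 = 13.4; e = 16.4 − 13.4 = 3
A=11: ŷ = -5.5 + 2.1·11 = 17.6; e = 13.6 − 17.6 = -4
A=17: ŷ = -5.5 + 2.1·17 = 30.2; e = 29.2 − 30.2 = -1
A=23: ŷ = -5.5 + 2.1·23 = 42.8; e = 48.8 − 42.8 = 6
A=27: ŷ = -5.5 + 2.1·27 = 51.2; e = 47.2 − 51.2 = -4
SSE = 4 + 4 + 9 + 16 + 1 + 36 + 16 = 86
s = √(86/5) = √17.2 ≈ 4.15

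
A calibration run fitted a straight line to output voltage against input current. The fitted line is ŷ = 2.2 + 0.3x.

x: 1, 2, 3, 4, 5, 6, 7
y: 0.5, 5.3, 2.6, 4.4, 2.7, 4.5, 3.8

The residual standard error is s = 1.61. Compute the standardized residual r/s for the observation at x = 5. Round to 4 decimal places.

ŷ = 2.2 + 0.3·5 = 3.7
r = 2.7 − 3.7 = -1
r/s = -1 / 1.61 = -0.6211

-0.6211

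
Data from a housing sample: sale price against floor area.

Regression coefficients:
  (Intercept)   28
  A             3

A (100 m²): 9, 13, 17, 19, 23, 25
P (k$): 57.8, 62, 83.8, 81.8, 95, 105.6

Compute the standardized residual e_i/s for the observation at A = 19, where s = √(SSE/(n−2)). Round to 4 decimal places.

-0.7299

A=9: ŷ = 28 + 3·9 = 55; e = 57.8 − 55 = 2.8
A=13: ŷ = 28 + 3·13 = 67; e = 62 − 67 = -5
A=17: ŷ = 28 + 3·17 = 79; e = 83.8 − 79 = 4.8
A=19: ŷ = 28 + 3·19 = 85; e = 81.8 − 85 = -3.2
A=23: ŷ = 28 + 3·23 = 97; e = 95 − 97 = -2
A=25: ŷ = 28 + 3·25 = 103; e = 105.6 − 103 = 2.6
SSE = 7.84 + 25 + 23.04 + 10.24 + 4 + 6.76 = 76.88
s = √(76.88/4) = 4.38406
e/s = -3.2 / 4.38406 = -0.7299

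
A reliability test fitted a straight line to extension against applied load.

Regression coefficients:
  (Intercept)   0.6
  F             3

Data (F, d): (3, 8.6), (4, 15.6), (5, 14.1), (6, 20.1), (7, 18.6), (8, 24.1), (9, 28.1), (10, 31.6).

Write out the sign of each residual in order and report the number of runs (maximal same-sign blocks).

6 runs

F=3: ŷ = 0.6 + 3·3 = 9.6; e = 8.6 − 9.6 = -1
F=4: ŷ = 0.6 + 3·4 = 12.6; e = 15.6 − 12.6 = 3
F=5: ŷ = 0.6 + 3·5 = 15.6; e = 14.1 − 15.6 = -1.5
F=6: ŷ = 0.6 + 3·6 = 18.6; e = 20.1 − 18.6 = 1.5
F=7: ŷ = 0.6 + 3·7 = 21.6; e = 18.6 − 21.6 = -3
F=8: ŷ = 0.6 + 3·8 = 24.6; e = 24.1 − 24.6 = -0.5
F=9: ŷ = 0.6 + 3·9 = 27.6; e = 28.1 − 27.6 = 0.5
F=10: ŷ = 0.6 + 3·10 = 30.6; e = 31.6 − 30.6 = 1
Signs: − + − + − − + +
Runs: −×1, +×1, −×1, +×1, −×2, +×2 → 6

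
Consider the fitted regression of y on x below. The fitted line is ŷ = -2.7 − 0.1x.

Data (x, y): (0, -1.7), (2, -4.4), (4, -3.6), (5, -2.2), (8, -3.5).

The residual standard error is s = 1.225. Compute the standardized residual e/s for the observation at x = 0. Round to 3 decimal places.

ŷ = -2.7 − 0.1·0 = -2.7
e = -1.7 − (-2.7) = 1
e/s = 1 / 1.225 = 0.816

0.816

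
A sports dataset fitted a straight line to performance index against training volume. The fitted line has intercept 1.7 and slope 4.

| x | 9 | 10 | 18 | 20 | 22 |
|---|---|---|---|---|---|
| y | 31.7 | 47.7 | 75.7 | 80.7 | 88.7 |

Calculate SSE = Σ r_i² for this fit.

SSE = 78

x=9: ŷ = 1.7 + 4·9 = 37.7; r = 31.7 − 37.7 = -6
x=10: ŷ = 1.7 + 4·10 = 41.7; r = 47.7 − 41.7 = 6
x=18: ŷ = 1.7 + 4·18 = 73.7; r = 75.7 − 73.7 = 2
x=20: ŷ = 1.7 + 4·20 = 81.7; r = 80.7 − 81.7 = -1
x=22: ŷ = 1.7 + 4·22 = 89.7; r = 88.7 − 89.7 = -1
SSE = 36 + 36 + 4 + 1 + 1 = 78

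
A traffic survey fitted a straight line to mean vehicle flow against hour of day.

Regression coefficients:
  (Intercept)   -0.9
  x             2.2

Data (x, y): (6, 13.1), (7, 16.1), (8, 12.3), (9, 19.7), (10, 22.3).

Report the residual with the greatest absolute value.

e = -4.4

x=6: ŷ = -0.9 + 2.2·6 = 12.3; e = 13.1 − 12.3 = 0.8
x=7: ŷ = -0.9 + 2.2·7 = 14.5; e = 16.1 − 14.5 = 1.6
x=8: ŷ = -0.9 + 2.2·8 = 16.7; e = 12.3 − 16.7 = -4.4
x=9: ŷ = -0.9 + 2.2·9 = 18.9; e = 19.7 − 18.9 = 0.8
x=10: ŷ = -0.9 + 2.2·10 = 21.1; e = 22.3 − 21.1 = 1.2
Largest |e| is 4.4 at x = 8, residual -4.4.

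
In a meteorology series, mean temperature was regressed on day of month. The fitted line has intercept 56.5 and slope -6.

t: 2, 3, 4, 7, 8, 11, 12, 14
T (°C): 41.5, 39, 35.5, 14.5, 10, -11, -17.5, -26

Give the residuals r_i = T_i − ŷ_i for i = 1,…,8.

t=2: ŷ = 56.5 − 6·2 = 44.5; r = 41.5 − 44.5 = -3
t=3: ŷ = 56.5 − 6·3 = 38.5; r = 39 − 38.5 = 0.5
t=4: ŷ = 56.5 − 6·4 = 32.5; r = 35.5 − 32.5 = 3
t=7: ŷ = 56.5 − 6·7 = 14.5; r = 14.5 − 14.5 = 0
t=8: ŷ = 56.5 − 6·8 = 8.5; r = 10 − 8.5 = 1.5
t=11: ŷ = 56.5 − 6·11 = -9.5; r = -11 − (-9.5) = -1.5
t=12: ŷ = 56.5 − 6·12 = -15.5; r = -17.5 − (-15.5) = -2
t=14: ŷ = 56.5 − 6·14 = -27.5; r = -26 − (-27.5) = 1.5

-3, 0.5, 3, 0, 1.5, -1.5, -2, 1.5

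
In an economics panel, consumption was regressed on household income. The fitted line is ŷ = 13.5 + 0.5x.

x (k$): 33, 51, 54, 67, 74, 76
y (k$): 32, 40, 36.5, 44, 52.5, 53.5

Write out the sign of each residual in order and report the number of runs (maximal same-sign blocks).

3 runs

x=33: ŷ = 13.5 + 0.5·33 = 30; e = 32 − 30 = 2
x=51: ŷ = 13.5 + 0.5·51 = 39; e = 40 − 39 = 1
x=54: ŷ = 13.5 + 0.5·54 = 40.5; e = 36.5 − 40.5 = -4
x=67: ŷ = 13.5 + 0.5·67 = 47; e = 44 − 47 = -3
x=74: ŷ = 13.5 + 0.5·74 = 50.5; e = 52.5 − 50.5 = 2
x=76: ŷ = 13.5 + 0.5·76 = 51.5; e = 53.5 − 51.5 = 2
Signs: + + − − + +
Runs: +×2, −×2, +×2 → 3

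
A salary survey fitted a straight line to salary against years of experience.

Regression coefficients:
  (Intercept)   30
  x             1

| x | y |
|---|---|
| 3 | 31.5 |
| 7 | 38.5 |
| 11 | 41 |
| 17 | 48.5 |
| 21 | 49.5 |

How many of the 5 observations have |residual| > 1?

4

x=3: ŷ = 30 + 3 = 33; e = 31.5 − 33 = -1.5
x=7: ŷ = 30 + 7 = 37; e = 38.5 − 37 = 1.5
x=11: ŷ = 30 + 11 = 41; e = 41 − 41 = 0
x=17: ŷ = 30 + 17 = 47; e = 48.5 − 47 = 1.5
x=21: ŷ = 30 + 21 = 51; e = 49.5 − 51 = -1.5
|e| > 1: x=3 (|e|=1.5), x=7 (|e|=1.5), x=17 (|e|=1.5), x=21 (|e|=1.5) → 4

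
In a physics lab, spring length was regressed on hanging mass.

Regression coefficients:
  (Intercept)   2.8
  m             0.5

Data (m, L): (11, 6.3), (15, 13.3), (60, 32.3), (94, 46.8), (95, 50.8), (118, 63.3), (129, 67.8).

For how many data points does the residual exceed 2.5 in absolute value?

2

m=11: L̂ = 2.8 + 0.5·11 = 8.3; r = 6.3 − 8.3 = -2
m=15: L̂ = 2.8 + 0.5·15 = 10.3; r = 13.3 − 10.3 = 3
m=60: L̂ = 2.8 + 0.5·60 = 32.8; r = 32.3 − 32.8 = -0.5
m=94: L̂ = 2.8 + 0.5·94 = 49.8; r = 46.8 − 49.8 = -3
m=95: L̂ = 2.8 + 0.5·95 = 50.3; r = 50.8 − 50.3 = 0.5
m=118: L̂ = 2.8 + 0.5·118 = 61.8; r = 63.3 − 61.8 = 1.5
m=129: L̂ = 2.8 + 0.5·129 = 67.3; r = 67.8 − 67.3 = 0.5
|r| > 2.5: m=15 (|r|=3), m=94 (|r|=3) → 2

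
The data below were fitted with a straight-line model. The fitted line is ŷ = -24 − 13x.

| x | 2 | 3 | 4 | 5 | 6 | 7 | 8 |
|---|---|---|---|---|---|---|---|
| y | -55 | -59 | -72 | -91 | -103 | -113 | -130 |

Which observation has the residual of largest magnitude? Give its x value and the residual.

x=2: ŷ = -24 − 13·2 = -50; e = -55 − (-50) = -5
x=3: ŷ = -24 − 13·3 = -63; e = -59 − (-63) = 4
x=4: ŷ = -24 − 13·4 = -76; e = -72 − (-76) = 4
x=5: ŷ = -24 − 13·5 = -89; e = -91 − (-89) = -2
x=6: ŷ = -24 − 13·6 = -102; e = -103 − (-102) = -1
x=7: ŷ = -24 − 13·7 = -115; e = -113 − (-115) = 2
x=8: ŷ = -24 − 13·8 = -128; e = -130 − (-128) = -2
Largest |e| is 5 at x = 2, residual -5.

x = 2, e = -5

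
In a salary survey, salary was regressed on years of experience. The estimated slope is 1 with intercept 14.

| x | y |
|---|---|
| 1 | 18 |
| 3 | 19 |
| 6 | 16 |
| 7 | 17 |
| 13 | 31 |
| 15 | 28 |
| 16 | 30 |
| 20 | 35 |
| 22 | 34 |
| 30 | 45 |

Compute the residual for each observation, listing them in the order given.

3, 2, -4, -4, 4, -1, 0, 1, -2, 1

x=1: ŷ = 14 + 1 = 15; e = 18 − 15 = 3
x=3: ŷ = 14 + 3 = 17; e = 19 − 17 = 2
x=6: ŷ = 14 + 6 = 20; e = 16 − 20 = -4
x=7: ŷ = 14 + 7 = 21; e = 17 − 21 = -4
x=13: ŷ = 14 + 13 = 27; e = 31 − 27 = 4
x=15: ŷ = 14 + 15 = 29; e = 28 − 29 = -1
x=16: ŷ = 14 + 16 = 30; e = 30 − 30 = 0
x=20: ŷ = 14 + 20 = 34; e = 35 − 34 = 1
x=22: ŷ = 14 + 22 = 36; e = 34 − 36 = -2
x=30: ŷ = 14 + 30 = 44; e = 45 − 44 = 1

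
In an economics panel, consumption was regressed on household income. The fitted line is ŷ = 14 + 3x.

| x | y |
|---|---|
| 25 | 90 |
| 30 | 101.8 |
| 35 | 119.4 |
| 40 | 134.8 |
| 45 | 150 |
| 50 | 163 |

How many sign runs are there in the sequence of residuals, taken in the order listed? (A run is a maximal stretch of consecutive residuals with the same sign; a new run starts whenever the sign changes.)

x=25: ŷ = 14 + 3·25 = 89; r = 90 − 89 = 1
x=30: ŷ = 14 + 3·30 = 104; r = 101.8 − 104 = -2.2
x=35: ŷ = 14 + 3·35 = 119; r = 119.4 − 119 = 0.4
x=40: ŷ = 14 + 3·40 = 134; r = 134.8 − 134 = 0.8
x=45: ŷ = 14 + 3·45 = 149; r = 150 − 149 = 1
x=50: ŷ = 14 + 3·50 = 164; r = 163 − 164 = -1
Signs: + − + + + −
Runs: +×1, −×1, +×3, −×1 → 4

4 runs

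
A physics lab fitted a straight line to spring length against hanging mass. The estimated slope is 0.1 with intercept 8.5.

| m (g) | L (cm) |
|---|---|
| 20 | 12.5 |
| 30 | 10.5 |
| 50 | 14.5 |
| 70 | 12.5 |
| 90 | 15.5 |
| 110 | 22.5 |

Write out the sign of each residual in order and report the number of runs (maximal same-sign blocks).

5 runs

m=20: ŷ = 8.5 + 0.1·20 = 10.5; e = 12.5 − 10.5 = 2
m=30: ŷ = 8.5 + 0.1·30 = 11.5; e = 10.5 − 11.5 = -1
m=50: ŷ = 8.5 + 0.1·50 = 13.5; e = 14.5 − 13.5 = 1
m=70: ŷ = 8.5 + 0.1·70 = 15.5; e = 12.5 − 15.5 = -3
m=90: ŷ = 8.5 + 0.1·90 = 17.5; e = 15.5 − 17.5 = -2
m=110: ŷ = 8.5 + 0.1·110 = 19.5; e = 22.5 − 19.5 = 3
Signs: + − + − − +
Runs: +×1, −×1, +×1, −×2, +×1 → 5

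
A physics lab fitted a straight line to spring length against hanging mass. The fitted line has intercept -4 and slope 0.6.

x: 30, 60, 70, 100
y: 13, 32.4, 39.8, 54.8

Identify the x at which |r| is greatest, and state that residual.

x=30: ŷ = -4 + 0.6·30 = 14; r = 13 − 14 = -1
x=60: ŷ = -4 + 0.6·60 = 32; r = 32.4 − 32 = 0.4
x=70: ŷ = -4 + 0.6·70 = 38; r = 39.8 − 38 = 1.8
x=100: ŷ = -4 + 0.6·100 = 56; r = 54.8 − 56 = -1.2
Largest |r| is 1.8 at x = 70, residual 1.8.

x = 70, r = 1.8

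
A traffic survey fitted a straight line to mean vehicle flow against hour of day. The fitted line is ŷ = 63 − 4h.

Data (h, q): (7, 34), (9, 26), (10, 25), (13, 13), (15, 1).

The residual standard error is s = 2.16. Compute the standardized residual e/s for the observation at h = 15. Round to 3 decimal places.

ŷ = 63 − 4·15 = 3
e = 1 − 3 = -2
e/s = -2 / 2.16 = -0.926

-0.926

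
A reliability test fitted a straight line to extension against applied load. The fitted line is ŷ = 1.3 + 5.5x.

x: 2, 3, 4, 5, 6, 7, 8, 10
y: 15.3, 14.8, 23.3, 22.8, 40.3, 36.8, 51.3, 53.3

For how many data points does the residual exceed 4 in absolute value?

x=2: ŷ = 1.3 + 5.5·2 = 12.3; e = 15.3 − 12.3 = 3
x=3: ŷ = 1.3 + 5.5·3 = 17.8; e = 14.8 − 17.8 = -3
x=4: ŷ = 1.3 + 5.5·4 = 23.3; e = 23.3 − 23.3 = 0
x=5: ŷ = 1.3 + 5.5·5 = 28.8; e = 22.8 − 28.8 = -6
x=6: ŷ = 1.3 + 5.5·6 = 34.3; e = 40.3 − 34.3 = 6
x=7: ŷ = 1.3 + 5.5·7 = 39.8; e = 36.8 − 39.8 = -3
x=8: ŷ = 1.3 + 5.5·8 = 45.3; e = 51.3 − 45.3 = 6
x=10: ŷ = 1.3 + 5.5·10 = 56.3; e = 53.3 − 56.3 = -3
|e| > 4: x=5 (|e|=6), x=6 (|e|=6), x=8 (|e|=6) → 3

3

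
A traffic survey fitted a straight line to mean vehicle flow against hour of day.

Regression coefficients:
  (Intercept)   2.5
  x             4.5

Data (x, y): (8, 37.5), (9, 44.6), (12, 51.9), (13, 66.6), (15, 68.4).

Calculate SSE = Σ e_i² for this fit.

SSE = 58.64

x=8: ŷ = 2.5 + 4.5·8 = 38.5; e = 37.5 − 38.5 = -1
x=9: ŷ = 2.5 + 4.5·9 = 43; e = 44.6 − 43 = 1.6
x=12: ŷ = 2.5 + 4.5·12 = 56.5; e = 51.9 − 56.5 = -4.6
x=13: ŷ = 2.5 + 4.5·13 = 61; e = 66.6 − 61 = 5.6
x=15: ŷ = 2.5 + 4.5·15 = 70; e = 68.4 − 70 = -1.6
SSE = 1 + 2.56 + 21.16 + 31.36 + 2.56 = 58.64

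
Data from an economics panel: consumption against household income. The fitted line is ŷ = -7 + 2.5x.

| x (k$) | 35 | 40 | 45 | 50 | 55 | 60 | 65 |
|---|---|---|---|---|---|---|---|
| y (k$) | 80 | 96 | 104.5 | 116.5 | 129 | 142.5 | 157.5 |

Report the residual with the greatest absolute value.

x=35: ŷ = -7 + 2.5·35 = 80.5; e = 80 − 80.5 = -0.5
x=40: ŷ = -7 + 2.5·40 = 93; e = 96 − 93 = 3
x=45: ŷ = -7 + 2.5·45 = 105.5; e = 104.5 − 105.5 = -1
x=50: ŷ = -7 + 2.5·50 = 118; e = 116.5 − 118 = -1.5
x=55: ŷ = -7 + 2.5·55 = 130.5; e = 129 − 130.5 = -1.5
x=60: ŷ = -7 + 2.5·60 = 143; e = 142.5 − 143 = -0.5
x=65: ŷ = -7 + 2.5·65 = 155.5; e = 157.5 − 155.5 = 2
Largest |e| is 3 at x = 40, residual 3.

e = 3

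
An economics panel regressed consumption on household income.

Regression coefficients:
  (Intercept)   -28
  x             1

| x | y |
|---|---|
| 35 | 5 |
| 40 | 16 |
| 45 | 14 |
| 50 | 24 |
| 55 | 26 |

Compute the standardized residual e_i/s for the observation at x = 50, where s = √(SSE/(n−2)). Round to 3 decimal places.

x=35: ŷ = -28 + 35 = 7; e = 5 − 7 = -2
x=40: ŷ = -28 + 40 = 12; e = 16 − 12 = 4
x=45: ŷ = -28 + 45 = 17; e = 14 − 17 = -3
x=50: ŷ = -28 + 50 = 22; e = 24 − 22 = 2
x=55: ŷ = -28 + 55 = 27; e = 26 − 27 = -1
SSE = 4 + 16 + 9 + 4 + 1 = 34
s = √(34/3) = 3.3665
e/s = 2 / 3.3665 = 0.594

0.594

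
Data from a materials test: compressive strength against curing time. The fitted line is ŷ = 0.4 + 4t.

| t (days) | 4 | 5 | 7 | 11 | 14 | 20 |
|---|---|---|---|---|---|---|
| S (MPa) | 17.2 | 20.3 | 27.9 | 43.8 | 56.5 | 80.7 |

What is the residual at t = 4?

e = 0.8

ŷ = 0.4 + 4·4 = 16.4
e = 17.2 − 16.4 = 0.8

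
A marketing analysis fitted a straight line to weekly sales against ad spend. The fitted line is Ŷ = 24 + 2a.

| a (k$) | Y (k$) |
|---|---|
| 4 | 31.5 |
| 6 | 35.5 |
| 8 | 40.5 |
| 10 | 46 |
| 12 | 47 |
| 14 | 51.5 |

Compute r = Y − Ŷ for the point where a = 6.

Ŷ = 24 + 2·6 = 36
r = 35.5 − 36 = -0.5

r = -0.5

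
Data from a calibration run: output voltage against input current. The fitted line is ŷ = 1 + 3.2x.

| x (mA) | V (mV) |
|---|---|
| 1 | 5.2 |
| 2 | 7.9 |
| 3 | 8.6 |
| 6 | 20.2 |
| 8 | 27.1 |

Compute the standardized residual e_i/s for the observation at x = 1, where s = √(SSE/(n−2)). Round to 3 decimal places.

0.739

x=1: ŷ = 1 + 3.2·1 = 4.2; e = 5.2 − 4.2 = 1
x=2: ŷ = 1 + 3.2·2 = 7.4; e = 7.9 − 7.4 = 0.5
x=3: ŷ = 1 + 3.2·3 = 10.6; e = 8.6 − 10.6 = -2
x=6: ŷ = 1 + 3.2·6 = 20.2; e = 20.2 − 20.2 = 0
x=8: ŷ = 1 + 3.2·8 = 26.6; e = 27.1 − 26.6 = 0.5
SSE = 1 + 0.25 + 4 + 0 + 0.25 = 5.5
s = √(5.5/3) = 1.35401
e/s = 1 / 1.35401 = 0.739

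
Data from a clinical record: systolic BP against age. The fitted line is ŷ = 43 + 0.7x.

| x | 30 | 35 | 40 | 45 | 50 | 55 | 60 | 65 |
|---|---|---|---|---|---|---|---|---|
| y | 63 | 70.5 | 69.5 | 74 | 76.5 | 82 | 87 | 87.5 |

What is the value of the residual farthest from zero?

x=30: ŷ = 43 + 0.7·30 = 64; e = 63 − 64 = -1
x=35: ŷ = 43 + 0.7·35 = 67.5; e = 70.5 − 67.5 = 3
x=40: ŷ = 43 + 0.7·40 = 71; e = 69.5 − 71 = -1.5
x=45: ŷ = 43 + 0.7·45 = 74.5; e = 74 − 74.5 = -0.5
x=50: ŷ = 43 + 0.7·50 = 78; e = 76.5 − 78 = -1.5
x=55: ŷ = 43 + 0.7·55 = 81.5; e = 82 − 81.5 = 0.5
x=60: ŷ = 43 + 0.7·60 = 85; e = 87 − 85 = 2
x=65: ŷ = 43 + 0.7·65 = 88.5; e = 87.5 − 88.5 = -1
Largest |e| is 3 at x = 35, residual 3.

e = 3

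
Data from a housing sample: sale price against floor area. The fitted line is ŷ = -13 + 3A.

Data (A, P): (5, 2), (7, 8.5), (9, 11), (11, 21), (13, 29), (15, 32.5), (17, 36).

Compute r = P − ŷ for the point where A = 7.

r = 0.5

ŷ = -13 + 3·7 = 8
r = 8.5 − 8 = 0.5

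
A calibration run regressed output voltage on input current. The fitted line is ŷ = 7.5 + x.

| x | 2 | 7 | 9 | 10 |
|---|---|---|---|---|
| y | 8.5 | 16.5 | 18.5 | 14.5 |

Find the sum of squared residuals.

SSE = 18

x=2: ŷ = 7.5 + 2 = 9.5; e = 8.5 − 9.5 = -1
x=7: ŷ = 7.5 + 7 = 14.5; e = 16.5 − 14.5 = 2
x=9: ŷ = 7.5 + 9 = 16.5; e = 18.5 − 16.5 = 2
x=10: ŷ = 7.5 + 10 = 17.5; e = 14.5 − 17.5 = -3
SSE = 1 + 4 + 4 + 9 = 18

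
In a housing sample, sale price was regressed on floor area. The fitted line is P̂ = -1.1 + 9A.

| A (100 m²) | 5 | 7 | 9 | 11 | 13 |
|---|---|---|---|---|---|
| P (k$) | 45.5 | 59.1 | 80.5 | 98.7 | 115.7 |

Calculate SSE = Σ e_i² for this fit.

A=5: P̂ = -1.1 + 9·5 = 43.9; e = 45.5 − 43.9 = 1.6
A=7: P̂ = -1.1 + 9·7 = 61.9; e = 59.1 − 61.9 = -2.8
A=9: P̂ = -1.1 + 9·9 = 79.9; e = 80.5 − 79.9 = 0.6
A=11: P̂ = -1.1 + 9·11 = 97.9; e = 98.7 − 97.9 = 0.8
A=13: P̂ = -1.1 + 9·13 = 115.9; e = 115.7 − 115.9 = -0.2
SSE = 2.56 + 7.84 + 0.36 + 0.64 + 0.04 = 11.44

SSE = 11.44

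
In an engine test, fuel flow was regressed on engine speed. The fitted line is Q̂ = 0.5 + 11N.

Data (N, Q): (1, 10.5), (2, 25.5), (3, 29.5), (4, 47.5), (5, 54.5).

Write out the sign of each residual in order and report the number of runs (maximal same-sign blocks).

5 runs

N=1: Q̂ = 0.5 + 11·1 = 11.5; r = 10.5 − 11.5 = -1
N=2: Q̂ = 0.5 + 11·2 = 22.5; r = 25.5 − 22.5 = 3
N=3: Q̂ = 0.5 + 11·3 = 33.5; r = 29.5 − 33.5 = -4
N=4: Q̂ = 0.5 + 11·4 = 44.5; r = 47.5 − 44.5 = 3
N=5: Q̂ = 0.5 + 11·5 = 55.5; r = 54.5 − 55.5 = -1
Signs: − + − + −
Runs: −×1, +×1, −×1, +×1, −×1 → 5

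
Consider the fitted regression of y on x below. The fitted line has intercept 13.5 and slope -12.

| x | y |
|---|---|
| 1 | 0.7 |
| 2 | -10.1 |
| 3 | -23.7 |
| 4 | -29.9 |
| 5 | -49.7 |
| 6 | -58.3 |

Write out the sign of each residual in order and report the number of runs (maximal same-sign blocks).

x=1: ŷ = 13.5 − 12·1 = 1.5; r = 0.7 − 1.5 = -0.8
x=2: ŷ = 13.5 − 12·2 = -10.5; r = -10.1 − (-10.5) = 0.4
x=3: ŷ = 13.5 − 12·3 = -22.5; r = -23.7 − (-22.5) = -1.2
x=4: ŷ = 13.5 − 12·4 = -34.5; r = -29.9 − (-34.5) = 4.6
x=5: ŷ = 13.5 − 12·5 = -46.5; r = -49.7 − (-46.5) = -3.2
x=6: ŷ = 13.5 − 12·6 = -58.5; r = -58.3 − (-58.5) = 0.2
Signs: − + − + − +
Runs: −×1, +×1, −×1, +×1, −×1, +×1 → 6

6 runs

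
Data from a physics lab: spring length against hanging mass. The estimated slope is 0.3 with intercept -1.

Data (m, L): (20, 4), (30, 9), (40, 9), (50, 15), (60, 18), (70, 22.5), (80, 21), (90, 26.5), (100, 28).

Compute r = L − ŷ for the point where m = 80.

r = -2

ŷ = -1 + 0.3·80 = 23
r = 21 − 23 = -2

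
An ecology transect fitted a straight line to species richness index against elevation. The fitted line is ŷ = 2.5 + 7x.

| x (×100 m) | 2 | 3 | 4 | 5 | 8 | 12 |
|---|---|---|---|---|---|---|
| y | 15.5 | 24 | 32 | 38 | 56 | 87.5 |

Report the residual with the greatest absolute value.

x=2: ŷ = 2.5 + 7·2 = 16.5; e = 15.5 − 16.5 = -1
x=3: ŷ = 2.5 + 7·3 = 23.5; e = 24 − 23.5 = 0.5
x=4: ŷ = 2.5 + 7·4 = 30.5; e = 32 − 30.5 = 1.5
x=5: ŷ = 2.5 + 7·5 = 37.5; e = 38 − 37.5 = 0.5
x=8: ŷ = 2.5 + 7·8 = 58.5; e = 56 − 58.5 = -2.5
x=12: ŷ = 2.5 + 7·12 = 86.5; e = 87.5 − 86.5 = 1
Largest |e| is 2.5 at x = 8, residual -2.5.

e = -2.5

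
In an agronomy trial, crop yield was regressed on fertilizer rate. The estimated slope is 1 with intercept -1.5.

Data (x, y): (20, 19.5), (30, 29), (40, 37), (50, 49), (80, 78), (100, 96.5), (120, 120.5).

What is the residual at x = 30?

ŷ = -1.5 + 30 = 28.5
e = 29 − 28.5 = 0.5

e = 0.5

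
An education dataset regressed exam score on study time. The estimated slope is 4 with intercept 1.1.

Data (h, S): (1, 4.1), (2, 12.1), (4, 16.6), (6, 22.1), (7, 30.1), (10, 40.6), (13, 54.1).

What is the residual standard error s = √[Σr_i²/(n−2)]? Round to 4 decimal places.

h=1: Ŝ = 1.1 + 4·1 = 5.1; r = 4.1 − 5.1 = -1
h=2: Ŝ = 1.1 + 4·2 = 9.1; r = 12.1 − 9.1 = 3
h=4: Ŝ = 1.1 + 4·4 = 17.1; r = 16.6 − 17.1 = -0.5
h=6: Ŝ = 1.1 + 4·6 = 25.1; r = 22.1 − 25.1 = -3
h=7: Ŝ = 1.1 + 4·7 = 29.1; r = 30.1 − 29.1 = 1
h=10: Ŝ = 1.1 + 4·10 = 41.1; r = 40.6 − 41.1 = -0.5
h=13: Ŝ = 1.1 + 4·13 = 53.1; r = 54.1 − 53.1 = 1
SSE = 1 + 9 + 0.25 + 9 + 1 + 0.25 + 1 = 21.5
s = √(21.5/5) = √4.3 ≈ 2.0736

s = 2.0736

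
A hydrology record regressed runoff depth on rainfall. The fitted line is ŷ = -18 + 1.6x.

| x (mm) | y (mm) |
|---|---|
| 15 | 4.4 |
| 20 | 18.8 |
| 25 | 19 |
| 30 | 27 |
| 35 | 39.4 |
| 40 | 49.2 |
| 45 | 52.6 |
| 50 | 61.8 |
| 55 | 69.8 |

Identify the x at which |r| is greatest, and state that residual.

x=15: ŷ = -18 + 1.6·15 = 6; r = 4.4 − 6 = -1.6
x=20: ŷ = -18 + 1.6·20 = 14; r = 18.8 − 14 = 4.8
x=25: ŷ = -18 + 1.6·25 = 22; r = 19 − 22 = -3
x=30: ŷ = -18 + 1.6·30 = 30; r = 27 − 30 = -3
x=35: ŷ = -18 + 1.6·35 = 38; r = 39.4 − 38 = 1.4
x=40: ŷ = -18 + 1.6·40 = 46; r = 49.2 − 46 = 3.2
x=45: ŷ = -18 + 1.6·45 = 54; r = 52.6 − 54 = -1.4
x=50: ŷ = -18 + 1.6·50 = 62; r = 61.8 − 62 = -0.2
x=55: ŷ = -18 + 1.6·55 = 70; r = 69.8 − 70 = -0.2
Largest |r| is 4.8 at x = 20, residual 4.8.

x = 20, r = 4.8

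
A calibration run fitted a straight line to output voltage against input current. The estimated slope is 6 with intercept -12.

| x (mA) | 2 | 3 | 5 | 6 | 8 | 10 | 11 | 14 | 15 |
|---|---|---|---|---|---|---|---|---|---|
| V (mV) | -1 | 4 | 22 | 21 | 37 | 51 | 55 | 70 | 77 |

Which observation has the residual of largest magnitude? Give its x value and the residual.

x = 5, r = 4

x=2: ŷ = -12 + 6·2 = 0; r = -1 − 0 = -1
x=3: ŷ = -12 + 6·3 = 6; r = 4 − 6 = -2
x=5: ŷ = -12 + 6·5 = 18; r = 22 − 18 = 4
x=6: ŷ = -12 + 6·6 = 24; r = 21 − 24 = -3
x=8: ŷ = -12 + 6·8 = 36; r = 37 − 36 = 1
x=10: ŷ = -12 + 6·10 = 48; r = 51 − 48 = 3
x=11: ŷ = -12 + 6·11 = 54; r = 55 − 54 = 1
x=14: ŷ = -12 + 6·14 = 72; r = 70 − 72 = -2
x=15: ŷ = -12 + 6·15 = 78; r = 77 − 78 = -1
Largest |r| is 4 at x = 5, residual 4.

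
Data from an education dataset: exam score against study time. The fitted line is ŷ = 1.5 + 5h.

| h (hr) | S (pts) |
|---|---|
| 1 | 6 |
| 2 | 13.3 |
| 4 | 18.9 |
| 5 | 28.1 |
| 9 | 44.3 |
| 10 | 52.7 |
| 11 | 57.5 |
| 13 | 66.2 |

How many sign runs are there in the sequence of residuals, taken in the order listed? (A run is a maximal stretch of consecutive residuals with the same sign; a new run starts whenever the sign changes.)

h=1: ŷ = 1.5 + 5·1 = 6.5; e = 6 − 6.5 = -0.5
h=2: ŷ = 1.5 + 5·2 = 11.5; e = 13.3 − 11.5 = 1.8
h=4: ŷ = 1.5 + 5·4 = 21.5; e = 18.9 − 21.5 = -2.6
h=5: ŷ = 1.5 + 5·5 = 26.5; e = 28.1 − 26.5 = 1.6
h=9: ŷ = 1.5 + 5·9 = 46.5; e = 44.3 − 46.5 = -2.2
h=10: ŷ = 1.5 + 5·10 = 51.5; e = 52.7 − 51.5 = 1.2
h=11: ŷ = 1.5 + 5·11 = 56.5; e = 57.5 − 56.5 = 1
h=13: ŷ = 1.5 + 5·13 = 66.5; e = 66.2 − 66.5 = -0.3
Signs: − + − + − + + −
Runs: −×1, +×1, −×1, +×1, −×1, +×2, −×1 → 7

7 runs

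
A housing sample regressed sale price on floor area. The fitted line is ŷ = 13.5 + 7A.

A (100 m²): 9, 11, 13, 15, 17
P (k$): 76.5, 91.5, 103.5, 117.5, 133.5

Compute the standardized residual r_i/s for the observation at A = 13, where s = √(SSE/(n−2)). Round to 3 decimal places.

-0.866

A=9: ŷ = 13.5 + 7·9 = 76.5; r = 76.5 − 76.5 = 0
A=11: ŷ = 13.5 + 7·11 = 90.5; r = 91.5 − 90.5 = 1
A=13: ŷ = 13.5 + 7·13 = 104.5; r = 103.5 − 104.5 = -1
A=15: ŷ = 13.5 + 7·15 = 118.5; r = 117.5 − 118.5 = -1
A=17: ŷ = 13.5 + 7·17 = 132.5; r = 133.5 − 132.5 = 1
SSE = 0 + 1 + 1 + 1 + 1 = 4
s = √(4/3) = 1.1547
r/s = -1 / 1.1547 = -0.866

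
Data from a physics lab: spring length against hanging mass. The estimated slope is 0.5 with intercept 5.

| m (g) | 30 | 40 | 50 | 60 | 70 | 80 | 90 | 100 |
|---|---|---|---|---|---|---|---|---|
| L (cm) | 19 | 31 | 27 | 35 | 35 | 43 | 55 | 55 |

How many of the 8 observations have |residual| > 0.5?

m=30: L̂ = 5 + 0.5·30 = 20; e = 19 − 20 = -1
m=40: L̂ = 5 + 0.5·40 = 25; e = 31 − 25 = 6
m=50: L̂ = 5 + 0.5·50 = 30; e = 27 − 30 = -3
m=60: L̂ = 5 + 0.5·60 = 35; e = 35 − 35 = 0
m=70: L̂ = 5 + 0.5·70 = 40; e = 35 − 40 = -5
m=80: L̂ = 5 + 0.5·80 = 45; e = 43 − 45 = -2
m=90: L̂ = 5 + 0.5·90 = 50; e = 55 − 50 = 5
m=100: L̂ = 5 + 0.5·100 = 55; e = 55 − 55 = 0
|e| > 0.5: m=30 (|e|=1), m=40 (|e|=6), m=50 (|e|=3), m=70 (|e|=5), m=80 (|e|=2), m=90 (|e|=5) → 6

6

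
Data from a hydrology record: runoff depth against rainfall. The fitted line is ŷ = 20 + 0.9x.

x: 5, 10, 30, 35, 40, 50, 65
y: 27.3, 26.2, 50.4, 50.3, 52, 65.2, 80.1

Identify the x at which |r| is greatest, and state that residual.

x=5: ŷ = 20 + 0.9·5 = 24.5; r = 27.3 − 24.5 = 2.8
x=10: ŷ = 20 + 0.9·10 = 29; r = 26.2 − 29 = -2.8
x=30: ŷ = 20 + 0.9·30 = 47; r = 50.4 − 47 = 3.4
x=35: ŷ = 20 + 0.9·35 = 51.5; r = 50.3 − 51.5 = -1.2
x=40: ŷ = 20 + 0.9·40 = 56; r = 52 − 56 = -4
x=50: ŷ = 20 + 0.9·50 = 65; r = 65.2 − 65 = 0.2
x=65: ŷ = 20 + 0.9·65 = 78.5; r = 80.1 − 78.5 = 1.6
Largest |r| is 4 at x = 40, residual -4.

x = 40, r = -4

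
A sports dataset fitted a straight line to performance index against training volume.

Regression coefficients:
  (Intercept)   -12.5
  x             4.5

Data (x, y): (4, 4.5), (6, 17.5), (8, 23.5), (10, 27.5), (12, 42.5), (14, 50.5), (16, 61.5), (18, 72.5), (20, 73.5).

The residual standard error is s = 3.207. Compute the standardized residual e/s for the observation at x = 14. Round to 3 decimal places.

ŷ = -12.5 + 4.5·14 = 50.5
e = 50.5 − 50.5 = 0
e/s = 0 / 3.207 = 0.000

0.000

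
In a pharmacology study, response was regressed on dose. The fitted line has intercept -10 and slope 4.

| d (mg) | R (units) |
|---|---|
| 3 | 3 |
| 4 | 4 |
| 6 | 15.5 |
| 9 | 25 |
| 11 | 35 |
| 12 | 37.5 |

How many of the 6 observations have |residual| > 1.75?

d=3: R̂ = -10 + 4·3 = 2; e = 3 − 2 = 1
d=4: R̂ = -10 + 4·4 = 6; e = 4 − 6 = -2
d=6: R̂ = -10 + 4·6 = 14; e = 15.5 − 14 = 1.5
d=9: R̂ = -10 + 4·9 = 26; e = 25 − 26 = -1
d=11: R̂ = -10 + 4·11 = 34; e = 35 − 34 = 1
d=12: R̂ = -10 + 4·12 = 38; e = 37.5 − 38 = -0.5
|e| > 1.75: d=4 (|e|=2) → 1

1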